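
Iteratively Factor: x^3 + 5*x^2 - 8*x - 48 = (x + 4)*(x^2 + x - 12) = (x + 4)^2*(x - 3)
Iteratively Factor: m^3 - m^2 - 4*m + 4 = (m - 1)*(m^2 - 4) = (m - 2)*(m - 1)*(m + 2)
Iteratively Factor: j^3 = (j)*(j^2) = j^2*(j)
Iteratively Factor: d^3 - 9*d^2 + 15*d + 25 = (d - 5)*(d^2 - 4*d - 5) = (d - 5)^2*(d + 1)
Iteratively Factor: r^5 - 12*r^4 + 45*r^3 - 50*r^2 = (r - 5)*(r^4 - 7*r^3 + 10*r^2) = (r - 5)^2*(r^3 - 2*r^2) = r*(r - 5)^2*(r^2 - 2*r) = r^2*(r - 5)^2*(r - 2)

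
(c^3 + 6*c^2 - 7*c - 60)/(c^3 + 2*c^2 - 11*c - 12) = (c + 5)/(c + 1)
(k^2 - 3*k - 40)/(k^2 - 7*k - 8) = (k + 5)/(k + 1)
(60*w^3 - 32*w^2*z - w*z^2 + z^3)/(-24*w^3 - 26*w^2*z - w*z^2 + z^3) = (-60*w^3 + 32*w^2*z + w*z^2 - z^3)/(24*w^3 + 26*w^2*z + w*z^2 - z^3)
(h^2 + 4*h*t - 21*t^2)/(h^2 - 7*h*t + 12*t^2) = (-h - 7*t)/(-h + 4*t)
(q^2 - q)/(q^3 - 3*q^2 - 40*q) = (1 - q)/(-q^2 + 3*q + 40)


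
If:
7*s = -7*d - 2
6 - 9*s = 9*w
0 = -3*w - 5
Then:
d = -55/21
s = 7/3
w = -5/3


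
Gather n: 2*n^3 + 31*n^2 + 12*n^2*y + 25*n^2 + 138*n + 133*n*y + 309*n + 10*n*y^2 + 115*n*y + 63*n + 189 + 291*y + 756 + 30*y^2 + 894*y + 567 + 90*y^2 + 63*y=2*n^3 + n^2*(12*y + 56) + n*(10*y^2 + 248*y + 510) + 120*y^2 + 1248*y + 1512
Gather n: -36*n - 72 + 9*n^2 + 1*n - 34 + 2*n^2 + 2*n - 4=11*n^2 - 33*n - 110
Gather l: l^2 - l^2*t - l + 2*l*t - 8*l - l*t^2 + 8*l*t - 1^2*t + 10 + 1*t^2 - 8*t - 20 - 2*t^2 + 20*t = l^2*(1 - t) + l*(-t^2 + 10*t - 9) - t^2 + 11*t - 10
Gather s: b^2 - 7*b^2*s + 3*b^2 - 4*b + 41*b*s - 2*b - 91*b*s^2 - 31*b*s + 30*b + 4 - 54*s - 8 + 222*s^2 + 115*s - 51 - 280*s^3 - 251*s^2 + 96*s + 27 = 4*b^2 + 24*b - 280*s^3 + s^2*(-91*b - 29) + s*(-7*b^2 + 10*b + 157) - 28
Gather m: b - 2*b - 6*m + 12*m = -b + 6*m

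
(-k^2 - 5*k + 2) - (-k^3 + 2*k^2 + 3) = k^3 - 3*k^2 - 5*k - 1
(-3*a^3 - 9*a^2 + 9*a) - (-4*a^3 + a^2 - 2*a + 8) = a^3 - 10*a^2 + 11*a - 8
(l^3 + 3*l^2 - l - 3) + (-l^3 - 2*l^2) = l^2 - l - 3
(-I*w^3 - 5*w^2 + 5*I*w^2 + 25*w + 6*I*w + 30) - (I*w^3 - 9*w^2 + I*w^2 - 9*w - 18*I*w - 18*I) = -2*I*w^3 + 4*w^2 + 4*I*w^2 + 34*w + 24*I*w + 30 + 18*I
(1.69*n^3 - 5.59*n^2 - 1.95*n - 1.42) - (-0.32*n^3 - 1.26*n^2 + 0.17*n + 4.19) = 2.01*n^3 - 4.33*n^2 - 2.12*n - 5.61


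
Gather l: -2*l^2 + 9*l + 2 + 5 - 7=-2*l^2 + 9*l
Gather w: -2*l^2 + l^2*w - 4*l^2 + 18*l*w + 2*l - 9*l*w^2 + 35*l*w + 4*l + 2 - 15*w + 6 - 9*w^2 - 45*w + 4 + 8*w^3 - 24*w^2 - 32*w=-6*l^2 + 6*l + 8*w^3 + w^2*(-9*l - 33) + w*(l^2 + 53*l - 92) + 12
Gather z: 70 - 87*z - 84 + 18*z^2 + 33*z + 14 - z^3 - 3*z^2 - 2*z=-z^3 + 15*z^2 - 56*z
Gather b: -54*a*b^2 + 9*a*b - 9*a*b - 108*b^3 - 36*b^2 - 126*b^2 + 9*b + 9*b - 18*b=-108*b^3 + b^2*(-54*a - 162)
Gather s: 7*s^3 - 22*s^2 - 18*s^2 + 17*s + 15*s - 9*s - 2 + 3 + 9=7*s^3 - 40*s^2 + 23*s + 10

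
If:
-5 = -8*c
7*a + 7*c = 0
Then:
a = -5/8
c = 5/8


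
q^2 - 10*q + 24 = (q - 6)*(q - 4)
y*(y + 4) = y^2 + 4*y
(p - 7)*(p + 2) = p^2 - 5*p - 14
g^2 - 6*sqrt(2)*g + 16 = (g - 4*sqrt(2))*(g - 2*sqrt(2))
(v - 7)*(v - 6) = v^2 - 13*v + 42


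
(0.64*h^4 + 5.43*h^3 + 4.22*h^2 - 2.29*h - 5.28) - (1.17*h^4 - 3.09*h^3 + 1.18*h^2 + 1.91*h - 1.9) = -0.53*h^4 + 8.52*h^3 + 3.04*h^2 - 4.2*h - 3.38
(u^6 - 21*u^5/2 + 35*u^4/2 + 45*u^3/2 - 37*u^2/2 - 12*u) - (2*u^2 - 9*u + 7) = u^6 - 21*u^5/2 + 35*u^4/2 + 45*u^3/2 - 41*u^2/2 - 3*u - 7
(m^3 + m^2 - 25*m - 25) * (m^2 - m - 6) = m^5 - 32*m^3 - 6*m^2 + 175*m + 150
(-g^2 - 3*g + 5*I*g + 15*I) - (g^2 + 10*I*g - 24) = -2*g^2 - 3*g - 5*I*g + 24 + 15*I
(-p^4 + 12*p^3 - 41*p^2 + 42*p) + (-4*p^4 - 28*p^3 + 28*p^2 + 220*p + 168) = -5*p^4 - 16*p^3 - 13*p^2 + 262*p + 168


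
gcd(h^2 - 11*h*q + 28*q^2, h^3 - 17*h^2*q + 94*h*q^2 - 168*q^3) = h^2 - 11*h*q + 28*q^2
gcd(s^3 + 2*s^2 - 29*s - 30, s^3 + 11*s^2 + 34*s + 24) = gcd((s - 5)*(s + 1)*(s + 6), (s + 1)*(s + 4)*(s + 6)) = s^2 + 7*s + 6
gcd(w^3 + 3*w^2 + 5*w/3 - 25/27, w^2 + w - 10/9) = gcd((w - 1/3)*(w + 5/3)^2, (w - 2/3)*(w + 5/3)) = w + 5/3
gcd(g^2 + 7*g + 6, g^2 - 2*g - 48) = g + 6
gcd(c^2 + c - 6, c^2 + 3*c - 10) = c - 2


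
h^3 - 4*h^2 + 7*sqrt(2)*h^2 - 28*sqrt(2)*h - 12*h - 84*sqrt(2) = (h - 6)*(h + 2)*(h + 7*sqrt(2))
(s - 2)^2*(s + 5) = s^3 + s^2 - 16*s + 20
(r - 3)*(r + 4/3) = r^2 - 5*r/3 - 4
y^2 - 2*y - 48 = (y - 8)*(y + 6)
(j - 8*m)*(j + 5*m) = j^2 - 3*j*m - 40*m^2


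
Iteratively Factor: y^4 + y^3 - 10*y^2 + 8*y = (y)*(y^3 + y^2 - 10*y + 8) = y*(y + 4)*(y^2 - 3*y + 2) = y*(y - 2)*(y + 4)*(y - 1)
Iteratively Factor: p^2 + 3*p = (p + 3)*(p)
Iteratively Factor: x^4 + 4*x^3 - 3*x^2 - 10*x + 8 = (x - 1)*(x^3 + 5*x^2 + 2*x - 8) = (x - 1)*(x + 4)*(x^2 + x - 2) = (x - 1)*(x + 2)*(x + 4)*(x - 1)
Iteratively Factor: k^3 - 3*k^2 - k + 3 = (k - 1)*(k^2 - 2*k - 3) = (k - 1)*(k + 1)*(k - 3)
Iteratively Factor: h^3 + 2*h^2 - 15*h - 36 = (h + 3)*(h^2 - h - 12) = (h - 4)*(h + 3)*(h + 3)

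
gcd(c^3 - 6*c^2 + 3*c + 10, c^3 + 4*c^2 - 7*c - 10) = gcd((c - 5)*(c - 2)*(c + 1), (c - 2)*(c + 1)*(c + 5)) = c^2 - c - 2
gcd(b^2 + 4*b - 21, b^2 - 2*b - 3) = b - 3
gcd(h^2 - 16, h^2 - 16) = h^2 - 16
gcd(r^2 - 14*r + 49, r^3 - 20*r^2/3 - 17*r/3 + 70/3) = r - 7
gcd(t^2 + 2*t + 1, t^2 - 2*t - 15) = 1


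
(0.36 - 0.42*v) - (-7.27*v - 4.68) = 6.85*v + 5.04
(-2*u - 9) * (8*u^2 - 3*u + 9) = -16*u^3 - 66*u^2 + 9*u - 81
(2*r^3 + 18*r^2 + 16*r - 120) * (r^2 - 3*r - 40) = 2*r^5 + 12*r^4 - 118*r^3 - 888*r^2 - 280*r + 4800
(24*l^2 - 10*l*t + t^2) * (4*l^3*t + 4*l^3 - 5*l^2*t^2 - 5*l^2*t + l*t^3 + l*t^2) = 96*l^5*t + 96*l^5 - 160*l^4*t^2 - 160*l^4*t + 78*l^3*t^3 + 78*l^3*t^2 - 15*l^2*t^4 - 15*l^2*t^3 + l*t^5 + l*t^4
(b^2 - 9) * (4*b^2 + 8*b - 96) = 4*b^4 + 8*b^3 - 132*b^2 - 72*b + 864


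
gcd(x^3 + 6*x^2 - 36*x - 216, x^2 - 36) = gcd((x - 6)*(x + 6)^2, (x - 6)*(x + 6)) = x^2 - 36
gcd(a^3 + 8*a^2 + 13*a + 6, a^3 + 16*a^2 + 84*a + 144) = a + 6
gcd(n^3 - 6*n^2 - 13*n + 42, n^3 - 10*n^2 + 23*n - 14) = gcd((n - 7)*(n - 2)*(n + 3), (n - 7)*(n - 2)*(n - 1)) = n^2 - 9*n + 14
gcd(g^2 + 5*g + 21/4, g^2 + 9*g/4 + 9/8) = g + 3/2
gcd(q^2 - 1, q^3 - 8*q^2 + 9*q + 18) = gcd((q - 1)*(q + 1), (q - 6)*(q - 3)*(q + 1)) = q + 1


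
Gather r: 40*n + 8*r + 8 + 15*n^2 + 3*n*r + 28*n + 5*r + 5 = 15*n^2 + 68*n + r*(3*n + 13) + 13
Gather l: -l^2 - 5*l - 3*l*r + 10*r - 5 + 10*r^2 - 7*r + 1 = -l^2 + l*(-3*r - 5) + 10*r^2 + 3*r - 4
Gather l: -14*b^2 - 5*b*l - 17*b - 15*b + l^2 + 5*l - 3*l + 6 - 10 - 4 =-14*b^2 - 32*b + l^2 + l*(2 - 5*b) - 8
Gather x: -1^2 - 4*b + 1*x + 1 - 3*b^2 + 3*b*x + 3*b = -3*b^2 - b + x*(3*b + 1)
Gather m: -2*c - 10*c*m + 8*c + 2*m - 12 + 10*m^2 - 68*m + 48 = 6*c + 10*m^2 + m*(-10*c - 66) + 36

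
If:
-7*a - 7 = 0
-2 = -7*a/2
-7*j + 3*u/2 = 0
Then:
No Solution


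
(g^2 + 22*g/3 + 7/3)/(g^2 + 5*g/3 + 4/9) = 3*(g + 7)/(3*g + 4)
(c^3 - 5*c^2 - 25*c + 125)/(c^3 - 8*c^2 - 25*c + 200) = (c - 5)/(c - 8)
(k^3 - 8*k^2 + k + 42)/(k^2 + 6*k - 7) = (k^3 - 8*k^2 + k + 42)/(k^2 + 6*k - 7)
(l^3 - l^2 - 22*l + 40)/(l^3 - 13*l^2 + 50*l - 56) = (l + 5)/(l - 7)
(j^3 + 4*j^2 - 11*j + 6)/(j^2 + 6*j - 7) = (j^2 + 5*j - 6)/(j + 7)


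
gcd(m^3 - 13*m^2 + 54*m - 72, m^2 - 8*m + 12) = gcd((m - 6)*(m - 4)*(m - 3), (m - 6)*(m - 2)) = m - 6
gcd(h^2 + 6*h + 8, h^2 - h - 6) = h + 2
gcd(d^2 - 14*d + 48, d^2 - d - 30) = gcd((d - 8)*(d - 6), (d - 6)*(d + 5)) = d - 6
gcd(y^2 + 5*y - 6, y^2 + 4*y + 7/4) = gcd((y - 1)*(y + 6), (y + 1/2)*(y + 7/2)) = 1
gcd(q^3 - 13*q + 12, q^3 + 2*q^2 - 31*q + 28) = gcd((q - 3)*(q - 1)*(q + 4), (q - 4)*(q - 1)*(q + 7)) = q - 1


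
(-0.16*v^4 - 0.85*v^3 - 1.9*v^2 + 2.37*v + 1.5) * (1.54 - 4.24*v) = 0.6784*v^5 + 3.3576*v^4 + 6.747*v^3 - 12.9748*v^2 - 2.7102*v + 2.31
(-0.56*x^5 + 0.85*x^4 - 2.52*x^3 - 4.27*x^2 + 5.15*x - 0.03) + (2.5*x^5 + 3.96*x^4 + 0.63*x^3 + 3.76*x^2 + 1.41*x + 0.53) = 1.94*x^5 + 4.81*x^4 - 1.89*x^3 - 0.51*x^2 + 6.56*x + 0.5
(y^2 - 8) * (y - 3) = y^3 - 3*y^2 - 8*y + 24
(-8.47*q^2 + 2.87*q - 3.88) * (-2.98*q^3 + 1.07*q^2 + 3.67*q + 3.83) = 25.2406*q^5 - 17.6155*q^4 - 16.4516*q^3 - 26.0588*q^2 - 3.2475*q - 14.8604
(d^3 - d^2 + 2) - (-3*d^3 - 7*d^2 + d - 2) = 4*d^3 + 6*d^2 - d + 4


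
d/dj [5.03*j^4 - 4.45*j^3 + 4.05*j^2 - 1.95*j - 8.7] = 20.12*j^3 - 13.35*j^2 + 8.1*j - 1.95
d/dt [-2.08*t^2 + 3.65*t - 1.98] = 3.65 - 4.16*t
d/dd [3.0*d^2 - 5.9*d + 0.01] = 6.0*d - 5.9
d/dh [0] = 0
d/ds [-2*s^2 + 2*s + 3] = 2 - 4*s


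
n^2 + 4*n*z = n*(n + 4*z)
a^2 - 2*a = a*(a - 2)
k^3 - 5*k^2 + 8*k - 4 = (k - 2)^2*(k - 1)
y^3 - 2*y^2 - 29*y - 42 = (y - 7)*(y + 2)*(y + 3)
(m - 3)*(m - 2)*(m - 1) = m^3 - 6*m^2 + 11*m - 6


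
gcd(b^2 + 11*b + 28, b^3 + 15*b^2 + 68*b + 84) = b + 7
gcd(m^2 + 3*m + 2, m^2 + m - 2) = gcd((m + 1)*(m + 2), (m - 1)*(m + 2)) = m + 2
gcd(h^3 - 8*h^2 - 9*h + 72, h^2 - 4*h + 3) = h - 3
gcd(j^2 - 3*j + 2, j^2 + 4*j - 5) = j - 1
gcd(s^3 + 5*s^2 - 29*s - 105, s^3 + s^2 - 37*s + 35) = s^2 + 2*s - 35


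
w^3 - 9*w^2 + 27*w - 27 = (w - 3)^3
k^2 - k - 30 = (k - 6)*(k + 5)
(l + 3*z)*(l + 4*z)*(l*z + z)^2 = l^4*z^2 + 7*l^3*z^3 + 2*l^3*z^2 + 12*l^2*z^4 + 14*l^2*z^3 + l^2*z^2 + 24*l*z^4 + 7*l*z^3 + 12*z^4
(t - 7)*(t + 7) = t^2 - 49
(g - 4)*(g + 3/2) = g^2 - 5*g/2 - 6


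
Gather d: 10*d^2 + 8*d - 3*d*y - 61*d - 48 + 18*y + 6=10*d^2 + d*(-3*y - 53) + 18*y - 42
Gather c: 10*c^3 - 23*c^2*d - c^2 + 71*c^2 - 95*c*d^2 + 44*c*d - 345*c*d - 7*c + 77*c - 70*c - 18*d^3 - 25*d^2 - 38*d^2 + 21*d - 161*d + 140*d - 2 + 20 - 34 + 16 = 10*c^3 + c^2*(70 - 23*d) + c*(-95*d^2 - 301*d) - 18*d^3 - 63*d^2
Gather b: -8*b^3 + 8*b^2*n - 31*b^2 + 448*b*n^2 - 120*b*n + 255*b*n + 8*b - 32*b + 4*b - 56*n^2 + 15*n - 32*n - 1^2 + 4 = -8*b^3 + b^2*(8*n - 31) + b*(448*n^2 + 135*n - 20) - 56*n^2 - 17*n + 3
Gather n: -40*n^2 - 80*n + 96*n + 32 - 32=-40*n^2 + 16*n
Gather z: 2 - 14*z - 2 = -14*z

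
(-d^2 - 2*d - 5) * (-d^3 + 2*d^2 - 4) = d^5 + d^3 - 6*d^2 + 8*d + 20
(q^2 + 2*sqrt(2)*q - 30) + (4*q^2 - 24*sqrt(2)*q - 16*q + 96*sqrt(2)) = 5*q^2 - 22*sqrt(2)*q - 16*q - 30 + 96*sqrt(2)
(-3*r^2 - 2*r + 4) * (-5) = 15*r^2 + 10*r - 20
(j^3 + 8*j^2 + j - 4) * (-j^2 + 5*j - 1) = -j^5 - 3*j^4 + 38*j^3 + j^2 - 21*j + 4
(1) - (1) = 0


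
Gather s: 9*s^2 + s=9*s^2 + s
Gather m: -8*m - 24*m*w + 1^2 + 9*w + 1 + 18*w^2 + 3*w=m*(-24*w - 8) + 18*w^2 + 12*w + 2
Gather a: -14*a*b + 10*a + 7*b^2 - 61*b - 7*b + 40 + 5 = a*(10 - 14*b) + 7*b^2 - 68*b + 45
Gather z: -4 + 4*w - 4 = 4*w - 8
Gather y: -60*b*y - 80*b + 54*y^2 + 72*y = -80*b + 54*y^2 + y*(72 - 60*b)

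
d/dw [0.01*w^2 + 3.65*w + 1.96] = 0.02*w + 3.65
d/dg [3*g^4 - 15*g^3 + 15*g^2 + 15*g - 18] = 12*g^3 - 45*g^2 + 30*g + 15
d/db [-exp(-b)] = exp(-b)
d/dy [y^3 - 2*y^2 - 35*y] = 3*y^2 - 4*y - 35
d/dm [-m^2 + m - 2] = 1 - 2*m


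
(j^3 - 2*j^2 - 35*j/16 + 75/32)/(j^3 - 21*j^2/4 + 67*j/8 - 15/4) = (j + 5/4)/(j - 2)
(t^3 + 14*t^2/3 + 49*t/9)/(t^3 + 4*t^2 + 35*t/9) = (3*t + 7)/(3*t + 5)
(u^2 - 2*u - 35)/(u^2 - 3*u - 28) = (u + 5)/(u + 4)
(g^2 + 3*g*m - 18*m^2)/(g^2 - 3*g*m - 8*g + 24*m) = (g + 6*m)/(g - 8)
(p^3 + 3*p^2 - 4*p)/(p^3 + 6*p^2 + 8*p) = (p - 1)/(p + 2)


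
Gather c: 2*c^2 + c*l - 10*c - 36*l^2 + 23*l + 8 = 2*c^2 + c*(l - 10) - 36*l^2 + 23*l + 8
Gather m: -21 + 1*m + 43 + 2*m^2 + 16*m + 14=2*m^2 + 17*m + 36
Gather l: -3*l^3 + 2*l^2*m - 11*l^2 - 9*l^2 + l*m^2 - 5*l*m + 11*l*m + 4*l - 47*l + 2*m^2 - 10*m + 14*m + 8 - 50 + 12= -3*l^3 + l^2*(2*m - 20) + l*(m^2 + 6*m - 43) + 2*m^2 + 4*m - 30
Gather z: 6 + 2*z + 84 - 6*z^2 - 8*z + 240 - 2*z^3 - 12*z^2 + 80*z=-2*z^3 - 18*z^2 + 74*z + 330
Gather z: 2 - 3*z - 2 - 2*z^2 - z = -2*z^2 - 4*z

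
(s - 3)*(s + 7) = s^2 + 4*s - 21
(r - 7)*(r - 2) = r^2 - 9*r + 14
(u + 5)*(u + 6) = u^2 + 11*u + 30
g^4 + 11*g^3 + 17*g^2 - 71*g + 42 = (g - 1)^2*(g + 6)*(g + 7)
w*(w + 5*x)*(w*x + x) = w^3*x + 5*w^2*x^2 + w^2*x + 5*w*x^2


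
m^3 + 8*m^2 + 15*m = m*(m + 3)*(m + 5)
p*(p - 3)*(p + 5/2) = p^3 - p^2/2 - 15*p/2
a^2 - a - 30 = (a - 6)*(a + 5)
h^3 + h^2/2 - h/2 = h*(h - 1/2)*(h + 1)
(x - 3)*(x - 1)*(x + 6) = x^3 + 2*x^2 - 21*x + 18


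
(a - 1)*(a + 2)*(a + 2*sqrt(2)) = a^3 + a^2 + 2*sqrt(2)*a^2 - 2*a + 2*sqrt(2)*a - 4*sqrt(2)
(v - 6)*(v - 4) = v^2 - 10*v + 24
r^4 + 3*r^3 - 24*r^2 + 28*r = r*(r - 2)^2*(r + 7)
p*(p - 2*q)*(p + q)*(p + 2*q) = p^4 + p^3*q - 4*p^2*q^2 - 4*p*q^3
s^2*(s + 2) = s^3 + 2*s^2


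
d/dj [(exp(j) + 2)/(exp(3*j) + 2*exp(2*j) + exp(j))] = 2*(-exp(2*j) - 3*exp(j) - 1)*exp(-j)/(exp(3*j) + 3*exp(2*j) + 3*exp(j) + 1)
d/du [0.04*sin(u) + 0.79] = 0.04*cos(u)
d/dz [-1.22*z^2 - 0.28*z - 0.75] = -2.44*z - 0.28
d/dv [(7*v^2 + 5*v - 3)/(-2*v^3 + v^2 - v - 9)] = 2*(7*v^4 + 10*v^3 - 15*v^2 - 60*v - 24)/(4*v^6 - 4*v^5 + 5*v^4 + 34*v^3 - 17*v^2 + 18*v + 81)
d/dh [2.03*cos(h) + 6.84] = -2.03*sin(h)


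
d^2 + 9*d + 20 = (d + 4)*(d + 5)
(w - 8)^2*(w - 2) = w^3 - 18*w^2 + 96*w - 128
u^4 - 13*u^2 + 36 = (u - 3)*(u - 2)*(u + 2)*(u + 3)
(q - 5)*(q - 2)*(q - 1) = q^3 - 8*q^2 + 17*q - 10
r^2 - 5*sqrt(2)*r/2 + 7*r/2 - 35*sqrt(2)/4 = (r + 7/2)*(r - 5*sqrt(2)/2)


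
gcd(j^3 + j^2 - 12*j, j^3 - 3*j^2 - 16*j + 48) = j^2 + j - 12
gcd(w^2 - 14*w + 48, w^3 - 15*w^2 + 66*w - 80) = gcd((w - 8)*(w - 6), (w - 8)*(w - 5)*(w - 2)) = w - 8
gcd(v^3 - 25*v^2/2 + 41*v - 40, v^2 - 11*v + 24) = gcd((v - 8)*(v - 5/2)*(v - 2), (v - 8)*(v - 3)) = v - 8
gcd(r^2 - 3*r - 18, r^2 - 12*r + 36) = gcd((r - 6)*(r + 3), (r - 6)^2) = r - 6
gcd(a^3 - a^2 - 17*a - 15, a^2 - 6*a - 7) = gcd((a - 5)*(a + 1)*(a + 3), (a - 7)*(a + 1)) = a + 1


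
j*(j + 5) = j^2 + 5*j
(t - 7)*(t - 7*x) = t^2 - 7*t*x - 7*t + 49*x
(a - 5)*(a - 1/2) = a^2 - 11*a/2 + 5/2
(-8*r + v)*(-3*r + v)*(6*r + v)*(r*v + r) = 144*r^4*v + 144*r^4 - 42*r^3*v^2 - 42*r^3*v - 5*r^2*v^3 - 5*r^2*v^2 + r*v^4 + r*v^3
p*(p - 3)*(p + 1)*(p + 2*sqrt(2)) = p^4 - 2*p^3 + 2*sqrt(2)*p^3 - 4*sqrt(2)*p^2 - 3*p^2 - 6*sqrt(2)*p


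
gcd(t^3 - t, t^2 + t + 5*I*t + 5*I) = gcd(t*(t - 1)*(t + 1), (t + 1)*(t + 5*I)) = t + 1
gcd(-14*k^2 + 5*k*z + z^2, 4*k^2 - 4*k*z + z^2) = -2*k + z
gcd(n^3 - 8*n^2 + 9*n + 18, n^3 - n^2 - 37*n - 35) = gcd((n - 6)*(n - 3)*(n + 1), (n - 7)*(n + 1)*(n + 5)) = n + 1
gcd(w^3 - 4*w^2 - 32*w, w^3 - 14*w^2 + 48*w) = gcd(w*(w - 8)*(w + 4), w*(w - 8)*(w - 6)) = w^2 - 8*w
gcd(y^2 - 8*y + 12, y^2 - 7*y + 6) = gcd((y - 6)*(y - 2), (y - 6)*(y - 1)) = y - 6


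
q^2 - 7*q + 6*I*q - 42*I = (q - 7)*(q + 6*I)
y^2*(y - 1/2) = y^3 - y^2/2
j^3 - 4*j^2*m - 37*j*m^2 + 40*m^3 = (j - 8*m)*(j - m)*(j + 5*m)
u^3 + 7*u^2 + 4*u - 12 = (u - 1)*(u + 2)*(u + 6)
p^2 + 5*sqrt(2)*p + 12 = (p + 2*sqrt(2))*(p + 3*sqrt(2))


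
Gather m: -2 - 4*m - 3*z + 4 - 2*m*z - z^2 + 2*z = m*(-2*z - 4) - z^2 - z + 2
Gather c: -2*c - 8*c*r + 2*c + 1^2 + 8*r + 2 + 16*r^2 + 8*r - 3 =-8*c*r + 16*r^2 + 16*r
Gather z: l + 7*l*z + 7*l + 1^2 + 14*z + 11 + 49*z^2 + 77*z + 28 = 8*l + 49*z^2 + z*(7*l + 91) + 40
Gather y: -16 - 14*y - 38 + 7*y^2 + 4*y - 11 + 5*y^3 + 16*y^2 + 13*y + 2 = 5*y^3 + 23*y^2 + 3*y - 63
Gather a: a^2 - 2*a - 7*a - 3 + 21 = a^2 - 9*a + 18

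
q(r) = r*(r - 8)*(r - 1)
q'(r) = r*(r - 8) + r*(r - 1) + (r - 8)*(r - 1) = 3*r^2 - 18*r + 8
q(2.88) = -27.72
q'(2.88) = -18.96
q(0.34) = 1.72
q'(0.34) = 2.23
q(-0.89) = -14.95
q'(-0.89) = 26.40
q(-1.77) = -47.90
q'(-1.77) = 49.26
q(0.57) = 1.82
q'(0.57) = -1.29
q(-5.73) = -529.47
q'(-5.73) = 209.64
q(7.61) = -19.62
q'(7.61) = 44.76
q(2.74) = -25.08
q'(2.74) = -18.80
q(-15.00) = -5520.00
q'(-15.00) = 953.00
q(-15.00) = -5520.00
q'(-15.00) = 953.00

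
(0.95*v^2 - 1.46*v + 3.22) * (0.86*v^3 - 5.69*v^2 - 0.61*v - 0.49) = 0.817*v^5 - 6.6611*v^4 + 10.4971*v^3 - 17.8967*v^2 - 1.2488*v - 1.5778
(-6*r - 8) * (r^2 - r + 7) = -6*r^3 - 2*r^2 - 34*r - 56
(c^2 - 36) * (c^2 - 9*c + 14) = c^4 - 9*c^3 - 22*c^2 + 324*c - 504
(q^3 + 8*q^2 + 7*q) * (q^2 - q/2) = q^5 + 15*q^4/2 + 3*q^3 - 7*q^2/2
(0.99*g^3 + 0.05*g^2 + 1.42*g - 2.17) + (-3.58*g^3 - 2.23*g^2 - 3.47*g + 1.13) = -2.59*g^3 - 2.18*g^2 - 2.05*g - 1.04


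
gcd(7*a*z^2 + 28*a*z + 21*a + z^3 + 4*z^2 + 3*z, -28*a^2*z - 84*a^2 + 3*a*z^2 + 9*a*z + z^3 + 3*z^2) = 7*a*z + 21*a + z^2 + 3*z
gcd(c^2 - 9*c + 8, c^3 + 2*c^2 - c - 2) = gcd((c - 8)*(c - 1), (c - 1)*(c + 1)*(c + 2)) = c - 1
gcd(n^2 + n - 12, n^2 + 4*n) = n + 4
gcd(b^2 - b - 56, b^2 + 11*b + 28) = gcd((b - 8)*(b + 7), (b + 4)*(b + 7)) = b + 7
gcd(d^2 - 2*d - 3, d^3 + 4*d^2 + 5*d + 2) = d + 1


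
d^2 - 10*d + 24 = (d - 6)*(d - 4)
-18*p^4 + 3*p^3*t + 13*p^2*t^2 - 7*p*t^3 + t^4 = (-3*p + t)^2*(-2*p + t)*(p + t)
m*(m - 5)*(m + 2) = m^3 - 3*m^2 - 10*m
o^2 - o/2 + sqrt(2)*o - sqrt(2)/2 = (o - 1/2)*(o + sqrt(2))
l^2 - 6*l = l*(l - 6)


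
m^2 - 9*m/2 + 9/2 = (m - 3)*(m - 3/2)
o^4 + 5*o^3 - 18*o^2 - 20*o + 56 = (o - 2)^2*(o + 2)*(o + 7)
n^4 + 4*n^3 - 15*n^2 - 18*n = n*(n - 3)*(n + 1)*(n + 6)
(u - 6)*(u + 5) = u^2 - u - 30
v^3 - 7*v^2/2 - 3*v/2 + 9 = (v - 3)*(v - 2)*(v + 3/2)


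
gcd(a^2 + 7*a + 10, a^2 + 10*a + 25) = a + 5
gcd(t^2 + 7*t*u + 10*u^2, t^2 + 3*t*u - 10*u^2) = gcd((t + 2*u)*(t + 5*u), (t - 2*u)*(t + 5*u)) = t + 5*u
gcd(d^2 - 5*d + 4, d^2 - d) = d - 1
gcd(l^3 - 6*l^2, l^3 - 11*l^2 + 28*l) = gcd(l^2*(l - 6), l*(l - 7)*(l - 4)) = l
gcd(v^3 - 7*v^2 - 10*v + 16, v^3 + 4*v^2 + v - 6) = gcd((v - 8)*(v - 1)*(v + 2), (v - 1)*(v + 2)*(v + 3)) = v^2 + v - 2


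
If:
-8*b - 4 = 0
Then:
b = -1/2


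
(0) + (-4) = -4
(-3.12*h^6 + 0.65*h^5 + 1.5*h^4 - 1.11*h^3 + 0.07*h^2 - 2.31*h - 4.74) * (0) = 0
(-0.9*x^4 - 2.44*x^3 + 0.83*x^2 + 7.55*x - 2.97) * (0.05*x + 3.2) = -0.045*x^5 - 3.002*x^4 - 7.7665*x^3 + 3.0335*x^2 + 24.0115*x - 9.504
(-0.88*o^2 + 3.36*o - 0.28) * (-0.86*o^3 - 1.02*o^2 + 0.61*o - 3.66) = 0.7568*o^5 - 1.992*o^4 - 3.7232*o^3 + 5.556*o^2 - 12.4684*o + 1.0248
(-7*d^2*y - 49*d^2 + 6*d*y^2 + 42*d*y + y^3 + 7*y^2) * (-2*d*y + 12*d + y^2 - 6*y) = 14*d^3*y^2 + 14*d^3*y - 588*d^3 - 19*d^2*y^3 - 19*d^2*y^2 + 798*d^2*y + 4*d*y^4 + 4*d*y^3 - 168*d*y^2 + y^5 + y^4 - 42*y^3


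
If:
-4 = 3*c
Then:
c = -4/3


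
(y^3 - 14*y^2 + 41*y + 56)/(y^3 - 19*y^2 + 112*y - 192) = (y^2 - 6*y - 7)/(y^2 - 11*y + 24)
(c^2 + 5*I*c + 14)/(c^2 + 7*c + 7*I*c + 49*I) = (c - 2*I)/(c + 7)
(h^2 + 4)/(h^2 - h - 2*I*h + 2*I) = (h + 2*I)/(h - 1)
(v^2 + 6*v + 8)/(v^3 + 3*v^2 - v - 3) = (v^2 + 6*v + 8)/(v^3 + 3*v^2 - v - 3)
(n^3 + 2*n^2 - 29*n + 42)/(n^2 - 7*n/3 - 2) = 3*(n^2 + 5*n - 14)/(3*n + 2)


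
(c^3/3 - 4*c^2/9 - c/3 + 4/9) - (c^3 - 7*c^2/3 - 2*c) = -2*c^3/3 + 17*c^2/9 + 5*c/3 + 4/9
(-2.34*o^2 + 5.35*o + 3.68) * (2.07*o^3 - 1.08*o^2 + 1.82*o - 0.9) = -4.8438*o^5 + 13.6017*o^4 - 2.4192*o^3 + 7.8686*o^2 + 1.8826*o - 3.312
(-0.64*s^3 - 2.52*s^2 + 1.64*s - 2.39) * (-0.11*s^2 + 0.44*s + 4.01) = 0.0704*s^5 - 0.00440000000000002*s^4 - 3.8556*s^3 - 9.1207*s^2 + 5.5248*s - 9.5839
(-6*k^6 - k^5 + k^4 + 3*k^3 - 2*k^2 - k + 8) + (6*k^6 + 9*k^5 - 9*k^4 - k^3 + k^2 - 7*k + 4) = 8*k^5 - 8*k^4 + 2*k^3 - k^2 - 8*k + 12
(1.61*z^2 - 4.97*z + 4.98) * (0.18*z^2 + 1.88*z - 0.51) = 0.2898*z^4 + 2.1322*z^3 - 9.2683*z^2 + 11.8971*z - 2.5398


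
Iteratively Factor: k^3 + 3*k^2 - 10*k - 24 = (k + 2)*(k^2 + k - 12) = (k - 3)*(k + 2)*(k + 4)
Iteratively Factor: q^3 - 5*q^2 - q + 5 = (q - 1)*(q^2 - 4*q - 5) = (q - 1)*(q + 1)*(q - 5)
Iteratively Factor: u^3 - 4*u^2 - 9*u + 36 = (u + 3)*(u^2 - 7*u + 12) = (u - 3)*(u + 3)*(u - 4)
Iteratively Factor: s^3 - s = (s + 1)*(s^2 - s) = (s - 1)*(s + 1)*(s)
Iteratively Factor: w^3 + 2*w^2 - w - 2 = (w - 1)*(w^2 + 3*w + 2) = (w - 1)*(w + 1)*(w + 2)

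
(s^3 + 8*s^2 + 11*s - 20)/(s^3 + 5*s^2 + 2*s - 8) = (s + 5)/(s + 2)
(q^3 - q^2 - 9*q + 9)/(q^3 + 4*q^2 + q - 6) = (q - 3)/(q + 2)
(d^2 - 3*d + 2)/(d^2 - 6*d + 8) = (d - 1)/(d - 4)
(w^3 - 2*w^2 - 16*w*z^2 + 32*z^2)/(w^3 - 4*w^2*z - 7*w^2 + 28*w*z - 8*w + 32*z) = (w^2 + 4*w*z - 2*w - 8*z)/(w^2 - 7*w - 8)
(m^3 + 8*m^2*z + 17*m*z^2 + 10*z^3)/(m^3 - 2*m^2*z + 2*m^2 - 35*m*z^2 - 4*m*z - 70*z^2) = (-m^2 - 3*m*z - 2*z^2)/(-m^2 + 7*m*z - 2*m + 14*z)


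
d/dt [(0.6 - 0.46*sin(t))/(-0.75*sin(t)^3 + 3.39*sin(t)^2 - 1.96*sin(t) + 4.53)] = (-0.69*sin(t)^3 + 2.9094*sin(t)^2 - 4.068*sin(t) - 0.9078)*cos(t)/(0.5625*sin(t)^6 - 5.085*sin(t)^5 + 14.4321*sin(t)^4 - 20.0838*sin(t)^3 + 34.555*sin(t)^2 - 17.7576*sin(t) + 20.5209)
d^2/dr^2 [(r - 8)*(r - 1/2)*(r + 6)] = 6*r - 5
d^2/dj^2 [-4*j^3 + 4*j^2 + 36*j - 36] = 8 - 24*j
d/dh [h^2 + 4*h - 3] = 2*h + 4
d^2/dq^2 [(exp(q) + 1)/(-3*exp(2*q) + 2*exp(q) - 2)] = (-9*exp(4*q) - 42*exp(3*q) + 54*exp(2*q) + 16*exp(q) - 8)*exp(q)/(27*exp(6*q) - 54*exp(5*q) + 90*exp(4*q) - 80*exp(3*q) + 60*exp(2*q) - 24*exp(q) + 8)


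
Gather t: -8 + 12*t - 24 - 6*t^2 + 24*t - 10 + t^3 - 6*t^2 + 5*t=t^3 - 12*t^2 + 41*t - 42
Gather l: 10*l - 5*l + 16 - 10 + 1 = 5*l + 7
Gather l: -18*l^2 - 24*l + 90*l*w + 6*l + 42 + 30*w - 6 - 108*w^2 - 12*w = -18*l^2 + l*(90*w - 18) - 108*w^2 + 18*w + 36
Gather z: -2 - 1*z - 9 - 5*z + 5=-6*z - 6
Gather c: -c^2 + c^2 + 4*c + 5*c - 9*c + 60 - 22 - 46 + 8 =0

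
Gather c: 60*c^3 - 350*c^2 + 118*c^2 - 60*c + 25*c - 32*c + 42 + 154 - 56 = 60*c^3 - 232*c^2 - 67*c + 140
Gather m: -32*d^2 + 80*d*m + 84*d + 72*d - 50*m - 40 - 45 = -32*d^2 + 156*d + m*(80*d - 50) - 85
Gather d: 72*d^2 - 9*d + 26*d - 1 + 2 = 72*d^2 + 17*d + 1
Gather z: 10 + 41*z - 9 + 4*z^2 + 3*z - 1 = 4*z^2 + 44*z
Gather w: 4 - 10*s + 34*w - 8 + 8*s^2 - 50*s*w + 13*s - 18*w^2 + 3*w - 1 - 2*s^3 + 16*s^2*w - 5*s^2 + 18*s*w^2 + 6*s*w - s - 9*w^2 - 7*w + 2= -2*s^3 + 3*s^2 + 2*s + w^2*(18*s - 27) + w*(16*s^2 - 44*s + 30) - 3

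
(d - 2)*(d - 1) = d^2 - 3*d + 2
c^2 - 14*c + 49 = (c - 7)^2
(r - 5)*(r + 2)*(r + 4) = r^3 + r^2 - 22*r - 40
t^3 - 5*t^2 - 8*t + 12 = (t - 6)*(t - 1)*(t + 2)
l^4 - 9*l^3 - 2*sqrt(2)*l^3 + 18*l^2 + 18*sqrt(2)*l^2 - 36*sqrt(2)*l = l*(l - 6)*(l - 3)*(l - 2*sqrt(2))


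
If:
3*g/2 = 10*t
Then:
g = 20*t/3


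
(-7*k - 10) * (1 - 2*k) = 14*k^2 + 13*k - 10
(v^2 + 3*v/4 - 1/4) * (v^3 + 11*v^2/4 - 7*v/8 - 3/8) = v^5 + 7*v^4/2 + 15*v^3/16 - 55*v^2/32 - v/16 + 3/32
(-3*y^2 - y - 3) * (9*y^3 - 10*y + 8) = -27*y^5 - 9*y^4 + 3*y^3 - 14*y^2 + 22*y - 24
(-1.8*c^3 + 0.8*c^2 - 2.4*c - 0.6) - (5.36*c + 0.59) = -1.8*c^3 + 0.8*c^2 - 7.76*c - 1.19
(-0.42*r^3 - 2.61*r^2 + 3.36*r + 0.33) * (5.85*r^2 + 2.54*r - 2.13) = -2.457*r^5 - 16.3353*r^4 + 13.9212*r^3 + 16.0242*r^2 - 6.3186*r - 0.7029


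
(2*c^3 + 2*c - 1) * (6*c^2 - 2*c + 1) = 12*c^5 - 4*c^4 + 14*c^3 - 10*c^2 + 4*c - 1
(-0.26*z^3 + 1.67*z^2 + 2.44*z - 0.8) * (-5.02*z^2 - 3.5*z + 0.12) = 1.3052*z^5 - 7.4734*z^4 - 18.125*z^3 - 4.3236*z^2 + 3.0928*z - 0.096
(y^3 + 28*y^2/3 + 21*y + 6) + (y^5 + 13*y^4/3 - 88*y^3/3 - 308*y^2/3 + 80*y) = y^5 + 13*y^4/3 - 85*y^3/3 - 280*y^2/3 + 101*y + 6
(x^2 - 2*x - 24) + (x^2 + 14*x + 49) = 2*x^2 + 12*x + 25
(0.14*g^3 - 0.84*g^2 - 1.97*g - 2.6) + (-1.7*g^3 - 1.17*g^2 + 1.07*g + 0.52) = -1.56*g^3 - 2.01*g^2 - 0.9*g - 2.08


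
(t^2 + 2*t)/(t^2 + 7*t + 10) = t/(t + 5)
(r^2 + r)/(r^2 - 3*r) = (r + 1)/(r - 3)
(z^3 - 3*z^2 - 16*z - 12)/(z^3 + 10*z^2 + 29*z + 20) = (z^2 - 4*z - 12)/(z^2 + 9*z + 20)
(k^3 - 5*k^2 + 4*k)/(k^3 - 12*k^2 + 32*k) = (k - 1)/(k - 8)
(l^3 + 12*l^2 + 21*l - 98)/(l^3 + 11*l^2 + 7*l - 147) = (l - 2)/(l - 3)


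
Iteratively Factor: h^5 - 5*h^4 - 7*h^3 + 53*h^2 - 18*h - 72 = (h - 4)*(h^4 - h^3 - 11*h^2 + 9*h + 18) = (h - 4)*(h + 3)*(h^3 - 4*h^2 + h + 6) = (h - 4)*(h + 1)*(h + 3)*(h^2 - 5*h + 6) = (h - 4)*(h - 2)*(h + 1)*(h + 3)*(h - 3)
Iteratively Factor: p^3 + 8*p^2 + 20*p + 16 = (p + 2)*(p^2 + 6*p + 8) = (p + 2)*(p + 4)*(p + 2)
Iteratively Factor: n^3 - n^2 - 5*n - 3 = (n - 3)*(n^2 + 2*n + 1) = (n - 3)*(n + 1)*(n + 1)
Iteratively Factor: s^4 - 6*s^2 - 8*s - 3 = (s + 1)*(s^3 - s^2 - 5*s - 3) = (s + 1)^2*(s^2 - 2*s - 3) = (s - 3)*(s + 1)^2*(s + 1)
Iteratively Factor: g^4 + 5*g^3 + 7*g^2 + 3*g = (g + 1)*(g^3 + 4*g^2 + 3*g) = (g + 1)^2*(g^2 + 3*g) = g*(g + 1)^2*(g + 3)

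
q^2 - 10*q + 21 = (q - 7)*(q - 3)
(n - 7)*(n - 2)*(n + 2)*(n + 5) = n^4 - 2*n^3 - 39*n^2 + 8*n + 140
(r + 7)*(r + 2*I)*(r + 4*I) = r^3 + 7*r^2 + 6*I*r^2 - 8*r + 42*I*r - 56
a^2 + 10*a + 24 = (a + 4)*(a + 6)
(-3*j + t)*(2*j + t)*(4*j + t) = -24*j^3 - 10*j^2*t + 3*j*t^2 + t^3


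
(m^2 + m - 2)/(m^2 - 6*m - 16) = (m - 1)/(m - 8)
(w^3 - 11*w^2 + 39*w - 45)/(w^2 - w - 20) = (w^2 - 6*w + 9)/(w + 4)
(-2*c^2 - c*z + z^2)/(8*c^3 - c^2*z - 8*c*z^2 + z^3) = (-2*c + z)/(8*c^2 - 9*c*z + z^2)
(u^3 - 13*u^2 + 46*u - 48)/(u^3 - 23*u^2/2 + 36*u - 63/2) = 2*(u^2 - 10*u + 16)/(2*u^2 - 17*u + 21)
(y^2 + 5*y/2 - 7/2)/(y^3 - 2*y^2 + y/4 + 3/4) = 2*(2*y + 7)/(4*y^2 - 4*y - 3)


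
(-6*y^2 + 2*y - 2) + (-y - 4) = -6*y^2 + y - 6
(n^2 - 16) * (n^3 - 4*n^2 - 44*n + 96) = n^5 - 4*n^4 - 60*n^3 + 160*n^2 + 704*n - 1536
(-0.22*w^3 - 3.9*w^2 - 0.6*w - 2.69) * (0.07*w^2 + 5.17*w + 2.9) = -0.0154*w^5 - 1.4104*w^4 - 20.843*w^3 - 14.6003*w^2 - 15.6473*w - 7.801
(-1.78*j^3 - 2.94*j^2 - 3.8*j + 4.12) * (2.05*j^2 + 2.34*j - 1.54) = -3.649*j^5 - 10.1922*j^4 - 11.9284*j^3 + 4.0816*j^2 + 15.4928*j - 6.3448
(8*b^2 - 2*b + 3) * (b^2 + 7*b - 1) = 8*b^4 + 54*b^3 - 19*b^2 + 23*b - 3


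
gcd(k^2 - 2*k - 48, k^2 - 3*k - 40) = k - 8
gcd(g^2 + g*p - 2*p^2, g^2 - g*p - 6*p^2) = g + 2*p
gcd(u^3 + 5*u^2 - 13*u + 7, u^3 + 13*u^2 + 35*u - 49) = u^2 + 6*u - 7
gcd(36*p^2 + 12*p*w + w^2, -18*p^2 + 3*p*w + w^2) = 6*p + w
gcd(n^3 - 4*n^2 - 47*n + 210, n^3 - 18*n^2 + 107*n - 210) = n^2 - 11*n + 30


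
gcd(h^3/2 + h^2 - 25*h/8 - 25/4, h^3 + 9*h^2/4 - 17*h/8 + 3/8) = 1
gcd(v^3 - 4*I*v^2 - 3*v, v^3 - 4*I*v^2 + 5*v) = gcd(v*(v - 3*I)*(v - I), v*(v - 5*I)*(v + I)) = v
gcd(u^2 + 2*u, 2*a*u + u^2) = u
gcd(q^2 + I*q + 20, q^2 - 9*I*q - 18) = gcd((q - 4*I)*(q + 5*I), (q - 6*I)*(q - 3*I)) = 1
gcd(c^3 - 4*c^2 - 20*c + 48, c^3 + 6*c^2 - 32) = c^2 + 2*c - 8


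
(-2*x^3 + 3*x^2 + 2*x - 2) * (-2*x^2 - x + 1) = 4*x^5 - 4*x^4 - 9*x^3 + 5*x^2 + 4*x - 2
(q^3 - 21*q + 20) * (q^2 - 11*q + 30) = q^5 - 11*q^4 + 9*q^3 + 251*q^2 - 850*q + 600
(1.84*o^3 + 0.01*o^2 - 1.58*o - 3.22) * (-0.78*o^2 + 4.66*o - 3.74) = -1.4352*o^5 + 8.5666*o^4 - 5.6026*o^3 - 4.8886*o^2 - 9.096*o + 12.0428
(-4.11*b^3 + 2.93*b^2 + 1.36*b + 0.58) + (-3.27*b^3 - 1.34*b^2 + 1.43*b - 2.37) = -7.38*b^3 + 1.59*b^2 + 2.79*b - 1.79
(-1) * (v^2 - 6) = 6 - v^2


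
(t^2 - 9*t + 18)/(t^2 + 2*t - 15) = (t - 6)/(t + 5)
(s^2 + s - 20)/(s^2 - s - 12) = (s + 5)/(s + 3)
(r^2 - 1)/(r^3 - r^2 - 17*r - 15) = (r - 1)/(r^2 - 2*r - 15)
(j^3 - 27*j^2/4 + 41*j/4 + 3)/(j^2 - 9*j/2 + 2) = (4*j^2 - 11*j - 3)/(2*(2*j - 1))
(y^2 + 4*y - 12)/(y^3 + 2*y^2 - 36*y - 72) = (y - 2)/(y^2 - 4*y - 12)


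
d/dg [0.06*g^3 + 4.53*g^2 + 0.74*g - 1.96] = 0.18*g^2 + 9.06*g + 0.74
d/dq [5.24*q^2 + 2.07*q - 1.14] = 10.48*q + 2.07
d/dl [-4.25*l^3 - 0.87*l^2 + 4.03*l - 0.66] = -12.75*l^2 - 1.74*l + 4.03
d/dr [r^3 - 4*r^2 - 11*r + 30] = 3*r^2 - 8*r - 11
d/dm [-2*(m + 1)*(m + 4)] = -4*m - 10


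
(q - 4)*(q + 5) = q^2 + q - 20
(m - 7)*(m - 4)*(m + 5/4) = m^3 - 39*m^2/4 + 57*m/4 + 35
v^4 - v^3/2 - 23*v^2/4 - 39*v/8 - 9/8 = (v - 3)*(v + 1/2)^2*(v + 3/2)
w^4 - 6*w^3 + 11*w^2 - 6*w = w*(w - 3)*(w - 2)*(w - 1)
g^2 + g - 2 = (g - 1)*(g + 2)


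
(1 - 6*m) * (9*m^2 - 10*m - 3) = -54*m^3 + 69*m^2 + 8*m - 3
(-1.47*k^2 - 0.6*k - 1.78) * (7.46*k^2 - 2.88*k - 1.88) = -10.9662*k^4 - 0.2424*k^3 - 8.7872*k^2 + 6.2544*k + 3.3464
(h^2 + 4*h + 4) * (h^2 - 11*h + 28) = h^4 - 7*h^3 - 12*h^2 + 68*h + 112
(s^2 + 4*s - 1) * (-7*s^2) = -7*s^4 - 28*s^3 + 7*s^2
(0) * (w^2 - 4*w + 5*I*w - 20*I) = 0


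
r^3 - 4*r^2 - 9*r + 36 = (r - 4)*(r - 3)*(r + 3)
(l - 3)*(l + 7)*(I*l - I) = I*l^3 + 3*I*l^2 - 25*I*l + 21*I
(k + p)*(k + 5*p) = k^2 + 6*k*p + 5*p^2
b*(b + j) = b^2 + b*j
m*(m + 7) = m^2 + 7*m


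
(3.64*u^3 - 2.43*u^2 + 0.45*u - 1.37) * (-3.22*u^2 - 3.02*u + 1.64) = -11.7208*u^5 - 3.1682*u^4 + 11.8592*u^3 - 0.932799999999999*u^2 + 4.8754*u - 2.2468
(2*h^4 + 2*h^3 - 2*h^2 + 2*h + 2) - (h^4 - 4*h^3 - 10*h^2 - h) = h^4 + 6*h^3 + 8*h^2 + 3*h + 2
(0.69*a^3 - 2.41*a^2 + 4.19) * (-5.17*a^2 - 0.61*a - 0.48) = -3.5673*a^5 + 12.0388*a^4 + 1.1389*a^3 - 20.5055*a^2 - 2.5559*a - 2.0112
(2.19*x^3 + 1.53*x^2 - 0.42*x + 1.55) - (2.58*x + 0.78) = 2.19*x^3 + 1.53*x^2 - 3.0*x + 0.77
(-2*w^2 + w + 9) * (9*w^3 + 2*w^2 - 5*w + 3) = -18*w^5 + 5*w^4 + 93*w^3 + 7*w^2 - 42*w + 27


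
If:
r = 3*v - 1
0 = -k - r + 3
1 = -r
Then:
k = 4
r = -1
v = 0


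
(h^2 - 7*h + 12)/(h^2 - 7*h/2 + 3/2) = 2*(h - 4)/(2*h - 1)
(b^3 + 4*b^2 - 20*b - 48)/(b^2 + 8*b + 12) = b - 4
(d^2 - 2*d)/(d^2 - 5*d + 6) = d/(d - 3)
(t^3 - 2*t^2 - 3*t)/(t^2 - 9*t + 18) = t*(t + 1)/(t - 6)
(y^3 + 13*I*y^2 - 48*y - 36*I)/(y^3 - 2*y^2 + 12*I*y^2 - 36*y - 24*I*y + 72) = (y + I)/(y - 2)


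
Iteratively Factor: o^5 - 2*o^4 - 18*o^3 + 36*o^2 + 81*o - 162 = (o + 3)*(o^4 - 5*o^3 - 3*o^2 + 45*o - 54) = (o - 3)*(o + 3)*(o^3 - 2*o^2 - 9*o + 18) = (o - 3)*(o - 2)*(o + 3)*(o^2 - 9) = (o - 3)^2*(o - 2)*(o + 3)*(o + 3)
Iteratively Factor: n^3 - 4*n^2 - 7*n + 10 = (n + 2)*(n^2 - 6*n + 5) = (n - 5)*(n + 2)*(n - 1)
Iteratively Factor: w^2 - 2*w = (w)*(w - 2)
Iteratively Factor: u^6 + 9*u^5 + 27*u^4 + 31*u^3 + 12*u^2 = (u)*(u^5 + 9*u^4 + 27*u^3 + 31*u^2 + 12*u) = u*(u + 3)*(u^4 + 6*u^3 + 9*u^2 + 4*u) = u*(u + 3)*(u + 4)*(u^3 + 2*u^2 + u) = u*(u + 1)*(u + 3)*(u + 4)*(u^2 + u) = u^2*(u + 1)*(u + 3)*(u + 4)*(u + 1)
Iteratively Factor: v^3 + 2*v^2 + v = (v + 1)*(v^2 + v) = v*(v + 1)*(v + 1)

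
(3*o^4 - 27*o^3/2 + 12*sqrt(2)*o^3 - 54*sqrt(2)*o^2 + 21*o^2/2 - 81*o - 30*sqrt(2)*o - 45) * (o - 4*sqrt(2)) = 3*o^5 - 27*o^4/2 - 171*o^3/2 - 72*sqrt(2)*o^2 + 351*o^2 + 195*o + 324*sqrt(2)*o + 180*sqrt(2)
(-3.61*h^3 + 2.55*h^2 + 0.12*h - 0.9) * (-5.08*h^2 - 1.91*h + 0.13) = 18.3388*h^5 - 6.0589*h^4 - 5.9494*h^3 + 4.6743*h^2 + 1.7346*h - 0.117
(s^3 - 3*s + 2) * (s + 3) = s^4 + 3*s^3 - 3*s^2 - 7*s + 6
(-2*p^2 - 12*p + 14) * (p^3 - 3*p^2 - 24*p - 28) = -2*p^5 - 6*p^4 + 98*p^3 + 302*p^2 - 392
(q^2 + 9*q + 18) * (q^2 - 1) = q^4 + 9*q^3 + 17*q^2 - 9*q - 18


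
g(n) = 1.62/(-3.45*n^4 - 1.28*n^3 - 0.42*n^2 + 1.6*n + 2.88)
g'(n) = 1.62*(13.8*n^3 + 3.84*n^2 + 0.84*n - 1.6)/(-3.45*n^4 - 1.28*n^3 - 0.42*n^2 + 1.6*n + 2.88)^2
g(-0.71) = 1.45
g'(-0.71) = -6.79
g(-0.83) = 4.53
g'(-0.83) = -95.74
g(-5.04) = -0.00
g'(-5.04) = -0.00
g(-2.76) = -0.01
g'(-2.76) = -0.01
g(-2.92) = -0.01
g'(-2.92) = -0.01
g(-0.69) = 1.33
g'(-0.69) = -5.36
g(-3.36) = -0.00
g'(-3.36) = -0.00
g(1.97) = -0.03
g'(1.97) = 0.06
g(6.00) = -0.00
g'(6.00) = 0.00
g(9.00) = -0.00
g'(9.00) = 0.00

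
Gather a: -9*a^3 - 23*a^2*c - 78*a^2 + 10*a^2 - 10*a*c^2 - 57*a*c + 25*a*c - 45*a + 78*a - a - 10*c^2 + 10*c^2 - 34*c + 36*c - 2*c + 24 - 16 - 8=-9*a^3 + a^2*(-23*c - 68) + a*(-10*c^2 - 32*c + 32)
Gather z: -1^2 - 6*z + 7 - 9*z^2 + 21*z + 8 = -9*z^2 + 15*z + 14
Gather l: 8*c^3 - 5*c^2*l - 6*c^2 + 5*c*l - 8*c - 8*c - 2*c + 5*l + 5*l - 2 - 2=8*c^3 - 6*c^2 - 18*c + l*(-5*c^2 + 5*c + 10) - 4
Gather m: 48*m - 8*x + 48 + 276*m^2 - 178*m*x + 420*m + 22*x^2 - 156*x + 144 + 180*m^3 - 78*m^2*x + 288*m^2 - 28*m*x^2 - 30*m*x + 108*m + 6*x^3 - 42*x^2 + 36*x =180*m^3 + m^2*(564 - 78*x) + m*(-28*x^2 - 208*x + 576) + 6*x^3 - 20*x^2 - 128*x + 192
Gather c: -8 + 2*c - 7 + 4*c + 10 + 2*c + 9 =8*c + 4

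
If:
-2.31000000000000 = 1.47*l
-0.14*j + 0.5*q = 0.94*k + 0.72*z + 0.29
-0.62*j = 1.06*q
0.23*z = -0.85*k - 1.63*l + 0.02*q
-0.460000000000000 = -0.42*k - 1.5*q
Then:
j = 2.01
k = 5.29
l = -1.57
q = -1.17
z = -8.52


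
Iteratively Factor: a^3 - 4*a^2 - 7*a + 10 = (a - 1)*(a^2 - 3*a - 10) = (a - 1)*(a + 2)*(a - 5)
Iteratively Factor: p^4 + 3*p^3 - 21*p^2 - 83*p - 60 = (p + 3)*(p^3 - 21*p - 20) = (p + 1)*(p + 3)*(p^2 - p - 20) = (p + 1)*(p + 3)*(p + 4)*(p - 5)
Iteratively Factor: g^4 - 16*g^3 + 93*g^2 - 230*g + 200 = (g - 2)*(g^3 - 14*g^2 + 65*g - 100) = (g - 4)*(g - 2)*(g^2 - 10*g + 25) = (g - 5)*(g - 4)*(g - 2)*(g - 5)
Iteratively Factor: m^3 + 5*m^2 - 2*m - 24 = (m + 3)*(m^2 + 2*m - 8) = (m + 3)*(m + 4)*(m - 2)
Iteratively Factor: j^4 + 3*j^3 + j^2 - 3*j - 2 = (j - 1)*(j^3 + 4*j^2 + 5*j + 2) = (j - 1)*(j + 1)*(j^2 + 3*j + 2) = (j - 1)*(j + 1)*(j + 2)*(j + 1)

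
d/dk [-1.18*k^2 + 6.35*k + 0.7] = 6.35 - 2.36*k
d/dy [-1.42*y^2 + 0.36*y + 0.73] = 0.36 - 2.84*y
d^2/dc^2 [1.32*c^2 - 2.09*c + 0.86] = 2.64000000000000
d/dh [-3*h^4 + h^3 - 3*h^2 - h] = -12*h^3 + 3*h^2 - 6*h - 1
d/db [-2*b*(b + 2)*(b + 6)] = -6*b^2 - 32*b - 24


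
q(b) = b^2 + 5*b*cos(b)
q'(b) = -5*b*sin(b) + 2*b + 5*cos(b)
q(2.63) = -4.55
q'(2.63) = -5.54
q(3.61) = -3.07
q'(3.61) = 10.91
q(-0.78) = -2.16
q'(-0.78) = -0.75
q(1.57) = 2.47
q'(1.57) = -4.71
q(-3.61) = 29.14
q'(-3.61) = -3.53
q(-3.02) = 24.11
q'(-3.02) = -12.83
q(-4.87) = 19.89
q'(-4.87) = 15.09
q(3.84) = 0.04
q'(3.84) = 16.20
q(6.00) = 64.81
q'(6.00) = 25.18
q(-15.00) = 281.98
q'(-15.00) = -82.57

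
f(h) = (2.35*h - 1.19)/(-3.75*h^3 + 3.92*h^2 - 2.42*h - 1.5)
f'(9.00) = 0.00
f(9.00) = -0.01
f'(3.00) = 0.05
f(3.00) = -0.08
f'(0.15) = -1.71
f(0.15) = 0.47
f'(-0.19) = -11.96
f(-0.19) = 1.87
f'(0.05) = -2.31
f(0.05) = 0.67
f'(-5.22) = -0.01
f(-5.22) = -0.02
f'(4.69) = 0.01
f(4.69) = -0.03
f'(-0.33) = -644.05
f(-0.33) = 14.06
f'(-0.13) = -6.51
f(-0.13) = 1.35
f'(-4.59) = -0.01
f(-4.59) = -0.03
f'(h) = (2.35*h - 1.19)*(11.25*h^2 - 7.84*h + 2.42)/(-3.75*h^3 + 3.92*h^2 - 2.42*h - 1.5)^2 + 2.35/(-3.75*h^3 + 3.92*h^2 - 2.42*h - 1.5) = (17.625*h^3 - 22.5995*h^2 + 9.3296*h - 6.4048)/(14.0625*h^6 - 29.4*h^5 + 33.5164*h^4 - 7.7228*h^3 - 5.9036*h^2 + 7.26*h + 2.25)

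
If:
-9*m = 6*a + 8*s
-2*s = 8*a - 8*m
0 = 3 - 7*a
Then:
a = 3/7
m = 78/287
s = -180/287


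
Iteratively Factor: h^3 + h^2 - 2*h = (h)*(h^2 + h - 2) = h*(h + 2)*(h - 1)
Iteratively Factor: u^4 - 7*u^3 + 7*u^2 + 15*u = (u)*(u^3 - 7*u^2 + 7*u + 15) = u*(u + 1)*(u^2 - 8*u + 15) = u*(u - 3)*(u + 1)*(u - 5)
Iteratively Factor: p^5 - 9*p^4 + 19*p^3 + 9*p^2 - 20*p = (p - 5)*(p^4 - 4*p^3 - p^2 + 4*p) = p*(p - 5)*(p^3 - 4*p^2 - p + 4) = p*(p - 5)*(p + 1)*(p^2 - 5*p + 4) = p*(p - 5)*(p - 1)*(p + 1)*(p - 4)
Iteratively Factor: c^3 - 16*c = (c + 4)*(c^2 - 4*c) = c*(c + 4)*(c - 4)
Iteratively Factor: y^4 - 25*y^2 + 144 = (y + 3)*(y^3 - 3*y^2 - 16*y + 48) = (y + 3)*(y + 4)*(y^2 - 7*y + 12) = (y - 3)*(y + 3)*(y + 4)*(y - 4)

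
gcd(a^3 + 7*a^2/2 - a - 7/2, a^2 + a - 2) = a - 1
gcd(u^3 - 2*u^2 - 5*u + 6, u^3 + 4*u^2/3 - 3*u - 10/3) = u + 2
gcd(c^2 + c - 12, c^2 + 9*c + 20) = c + 4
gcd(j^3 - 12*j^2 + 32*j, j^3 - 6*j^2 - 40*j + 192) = j^2 - 12*j + 32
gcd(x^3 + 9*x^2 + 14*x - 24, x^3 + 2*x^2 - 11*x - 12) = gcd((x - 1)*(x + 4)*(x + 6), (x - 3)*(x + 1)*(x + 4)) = x + 4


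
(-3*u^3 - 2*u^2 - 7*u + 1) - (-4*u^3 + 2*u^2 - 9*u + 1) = u^3 - 4*u^2 + 2*u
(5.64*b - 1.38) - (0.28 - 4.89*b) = 10.53*b - 1.66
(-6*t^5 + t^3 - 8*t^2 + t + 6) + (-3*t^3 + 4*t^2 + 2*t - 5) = -6*t^5 - 2*t^3 - 4*t^2 + 3*t + 1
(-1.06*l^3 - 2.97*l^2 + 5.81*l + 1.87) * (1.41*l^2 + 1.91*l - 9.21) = -1.4946*l^5 - 6.2123*l^4 + 12.282*l^3 + 41.0875*l^2 - 49.9384*l - 17.2227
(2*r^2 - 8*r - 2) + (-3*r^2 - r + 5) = -r^2 - 9*r + 3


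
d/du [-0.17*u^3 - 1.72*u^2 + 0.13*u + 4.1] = -0.51*u^2 - 3.44*u + 0.13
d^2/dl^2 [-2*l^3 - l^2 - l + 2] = -12*l - 2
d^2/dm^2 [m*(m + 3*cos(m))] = -3*m*cos(m) - 6*sin(m) + 2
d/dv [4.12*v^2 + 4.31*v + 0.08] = 8.24*v + 4.31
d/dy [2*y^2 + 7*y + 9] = 4*y + 7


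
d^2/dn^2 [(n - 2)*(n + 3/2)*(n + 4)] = 6*n + 7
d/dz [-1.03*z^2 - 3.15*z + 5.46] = -2.06*z - 3.15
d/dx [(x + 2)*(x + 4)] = 2*x + 6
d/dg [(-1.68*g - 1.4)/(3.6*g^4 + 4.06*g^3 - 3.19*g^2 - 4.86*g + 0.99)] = (18.144*g^4 + 33.8016*g^3 + 11.6928*g^2 - 8.932*g - 8.4672)/(12.96*g^8 + 29.232*g^7 - 6.4844*g^6 - 60.8948*g^5 - 22.1591*g^4 + 39.0456*g^3 + 17.3034*g^2 - 9.6228*g + 0.9801)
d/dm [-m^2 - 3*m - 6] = -2*m - 3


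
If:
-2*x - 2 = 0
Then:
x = -1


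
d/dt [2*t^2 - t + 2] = 4*t - 1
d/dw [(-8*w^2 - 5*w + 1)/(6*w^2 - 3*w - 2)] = (54*w^2 + 20*w + 13)/(36*w^4 - 36*w^3 - 15*w^2 + 12*w + 4)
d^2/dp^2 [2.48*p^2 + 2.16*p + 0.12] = 4.96000000000000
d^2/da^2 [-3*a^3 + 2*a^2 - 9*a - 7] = 4 - 18*a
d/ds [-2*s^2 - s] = -4*s - 1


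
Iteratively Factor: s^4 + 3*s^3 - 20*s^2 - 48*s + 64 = (s + 4)*(s^3 - s^2 - 16*s + 16) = (s - 4)*(s + 4)*(s^2 + 3*s - 4) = (s - 4)*(s + 4)^2*(s - 1)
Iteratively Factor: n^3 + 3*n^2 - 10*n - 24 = (n - 3)*(n^2 + 6*n + 8) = (n - 3)*(n + 2)*(n + 4)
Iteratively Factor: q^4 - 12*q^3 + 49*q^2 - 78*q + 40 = (q - 4)*(q^3 - 8*q^2 + 17*q - 10) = (q - 5)*(q - 4)*(q^2 - 3*q + 2) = (q - 5)*(q - 4)*(q - 2)*(q - 1)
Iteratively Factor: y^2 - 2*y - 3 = (y + 1)*(y - 3)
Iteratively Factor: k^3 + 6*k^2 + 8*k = (k)*(k^2 + 6*k + 8) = k*(k + 4)*(k + 2)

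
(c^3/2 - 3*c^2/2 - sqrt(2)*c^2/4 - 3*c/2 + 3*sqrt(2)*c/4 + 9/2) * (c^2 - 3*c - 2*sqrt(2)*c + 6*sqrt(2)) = c^5/2 - 3*c^4 - 5*sqrt(2)*c^4/4 + 4*c^3 + 15*sqrt(2)*c^3/2 - 33*sqrt(2)*c^2/4 + 3*c^2 - 18*sqrt(2)*c - 9*c/2 + 27*sqrt(2)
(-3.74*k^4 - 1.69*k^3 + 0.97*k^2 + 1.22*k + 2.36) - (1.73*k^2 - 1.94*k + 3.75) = -3.74*k^4 - 1.69*k^3 - 0.76*k^2 + 3.16*k - 1.39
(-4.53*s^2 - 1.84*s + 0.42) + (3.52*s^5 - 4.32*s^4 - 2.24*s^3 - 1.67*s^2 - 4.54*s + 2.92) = 3.52*s^5 - 4.32*s^4 - 2.24*s^3 - 6.2*s^2 - 6.38*s + 3.34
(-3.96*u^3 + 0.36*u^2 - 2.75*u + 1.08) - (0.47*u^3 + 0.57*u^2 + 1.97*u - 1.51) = -4.43*u^3 - 0.21*u^2 - 4.72*u + 2.59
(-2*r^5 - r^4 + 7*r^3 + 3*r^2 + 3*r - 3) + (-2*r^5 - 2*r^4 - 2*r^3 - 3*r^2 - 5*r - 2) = -4*r^5 - 3*r^4 + 5*r^3 - 2*r - 5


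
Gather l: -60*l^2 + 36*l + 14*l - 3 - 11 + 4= -60*l^2 + 50*l - 10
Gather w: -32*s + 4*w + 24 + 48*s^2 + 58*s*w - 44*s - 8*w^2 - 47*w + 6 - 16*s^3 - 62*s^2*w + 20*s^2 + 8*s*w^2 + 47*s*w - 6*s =-16*s^3 + 68*s^2 - 82*s + w^2*(8*s - 8) + w*(-62*s^2 + 105*s - 43) + 30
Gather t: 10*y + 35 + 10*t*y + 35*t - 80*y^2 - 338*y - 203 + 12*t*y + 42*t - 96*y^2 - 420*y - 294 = t*(22*y + 77) - 176*y^2 - 748*y - 462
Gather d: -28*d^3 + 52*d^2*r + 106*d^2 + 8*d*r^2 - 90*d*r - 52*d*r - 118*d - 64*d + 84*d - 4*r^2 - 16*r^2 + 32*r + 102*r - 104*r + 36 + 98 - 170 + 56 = -28*d^3 + d^2*(52*r + 106) + d*(8*r^2 - 142*r - 98) - 20*r^2 + 30*r + 20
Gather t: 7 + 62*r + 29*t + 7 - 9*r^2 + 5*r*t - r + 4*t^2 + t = -9*r^2 + 61*r + 4*t^2 + t*(5*r + 30) + 14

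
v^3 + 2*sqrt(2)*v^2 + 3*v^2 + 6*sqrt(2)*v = v*(v + 3)*(v + 2*sqrt(2))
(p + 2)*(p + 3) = p^2 + 5*p + 6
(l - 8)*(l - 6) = l^2 - 14*l + 48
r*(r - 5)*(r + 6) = r^3 + r^2 - 30*r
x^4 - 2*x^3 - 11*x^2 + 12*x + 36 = (x - 3)^2*(x + 2)^2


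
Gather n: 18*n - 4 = 18*n - 4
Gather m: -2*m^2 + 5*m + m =-2*m^2 + 6*m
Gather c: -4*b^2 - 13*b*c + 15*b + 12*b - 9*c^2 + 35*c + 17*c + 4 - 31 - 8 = -4*b^2 + 27*b - 9*c^2 + c*(52 - 13*b) - 35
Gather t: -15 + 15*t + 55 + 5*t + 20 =20*t + 60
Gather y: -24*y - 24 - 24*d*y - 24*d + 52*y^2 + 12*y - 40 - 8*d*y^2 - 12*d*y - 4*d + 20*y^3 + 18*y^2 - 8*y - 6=-28*d + 20*y^3 + y^2*(70 - 8*d) + y*(-36*d - 20) - 70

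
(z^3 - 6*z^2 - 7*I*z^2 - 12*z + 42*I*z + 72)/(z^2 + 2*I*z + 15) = (z^2 + z*(-6 - 4*I) + 24*I)/(z + 5*I)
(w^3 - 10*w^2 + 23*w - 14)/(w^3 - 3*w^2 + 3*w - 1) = (w^2 - 9*w + 14)/(w^2 - 2*w + 1)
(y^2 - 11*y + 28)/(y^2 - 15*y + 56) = (y - 4)/(y - 8)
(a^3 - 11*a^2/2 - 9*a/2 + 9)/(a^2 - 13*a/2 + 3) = (2*a^2 + a - 3)/(2*a - 1)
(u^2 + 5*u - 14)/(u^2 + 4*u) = (u^2 + 5*u - 14)/(u*(u + 4))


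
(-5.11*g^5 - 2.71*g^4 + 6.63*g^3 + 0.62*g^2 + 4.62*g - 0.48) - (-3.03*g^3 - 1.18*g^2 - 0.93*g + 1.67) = -5.11*g^5 - 2.71*g^4 + 9.66*g^3 + 1.8*g^2 + 5.55*g - 2.15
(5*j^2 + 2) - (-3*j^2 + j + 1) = 8*j^2 - j + 1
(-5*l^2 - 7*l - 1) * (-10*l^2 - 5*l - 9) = 50*l^4 + 95*l^3 + 90*l^2 + 68*l + 9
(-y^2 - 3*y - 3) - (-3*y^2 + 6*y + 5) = 2*y^2 - 9*y - 8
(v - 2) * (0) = 0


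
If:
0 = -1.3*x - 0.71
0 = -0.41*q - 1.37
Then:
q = -3.34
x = -0.55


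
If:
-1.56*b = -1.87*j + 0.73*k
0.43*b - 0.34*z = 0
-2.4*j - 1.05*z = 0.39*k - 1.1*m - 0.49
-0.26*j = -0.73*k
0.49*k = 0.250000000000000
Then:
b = 1.48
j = 1.43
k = 0.51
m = 4.65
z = 1.87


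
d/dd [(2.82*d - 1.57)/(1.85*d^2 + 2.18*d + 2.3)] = (-5.217*d^2 + 5.809*d + 9.9086)/(3.4225*d^4 + 8.066*d^3 + 13.2624*d^2 + 10.028*d + 5.29)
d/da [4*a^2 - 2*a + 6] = 8*a - 2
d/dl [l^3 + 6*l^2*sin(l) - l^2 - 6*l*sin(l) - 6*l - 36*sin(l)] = 6*l^2*cos(l) + 3*l^2 + 12*l*sin(l) - 6*l*cos(l) - 2*l - 6*sin(l) - 36*cos(l) - 6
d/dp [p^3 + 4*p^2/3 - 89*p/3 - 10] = 3*p^2 + 8*p/3 - 89/3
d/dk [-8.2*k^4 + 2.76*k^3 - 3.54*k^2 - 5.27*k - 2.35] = -32.8*k^3 + 8.28*k^2 - 7.08*k - 5.27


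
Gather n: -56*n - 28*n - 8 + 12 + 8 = 12 - 84*n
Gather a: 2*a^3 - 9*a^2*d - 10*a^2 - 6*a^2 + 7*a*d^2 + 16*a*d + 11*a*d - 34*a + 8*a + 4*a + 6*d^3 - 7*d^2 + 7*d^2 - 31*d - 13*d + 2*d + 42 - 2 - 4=2*a^3 + a^2*(-9*d - 16) + a*(7*d^2 + 27*d - 22) + 6*d^3 - 42*d + 36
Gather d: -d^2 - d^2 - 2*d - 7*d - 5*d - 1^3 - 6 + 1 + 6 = -2*d^2 - 14*d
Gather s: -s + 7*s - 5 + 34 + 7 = 6*s + 36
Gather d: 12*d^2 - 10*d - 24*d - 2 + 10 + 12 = 12*d^2 - 34*d + 20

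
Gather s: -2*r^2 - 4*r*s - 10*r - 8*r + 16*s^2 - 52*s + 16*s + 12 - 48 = -2*r^2 - 18*r + 16*s^2 + s*(-4*r - 36) - 36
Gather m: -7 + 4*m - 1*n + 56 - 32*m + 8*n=-28*m + 7*n + 49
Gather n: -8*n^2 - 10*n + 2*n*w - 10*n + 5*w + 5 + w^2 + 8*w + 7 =-8*n^2 + n*(2*w - 20) + w^2 + 13*w + 12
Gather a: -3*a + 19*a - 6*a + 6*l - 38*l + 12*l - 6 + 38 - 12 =10*a - 20*l + 20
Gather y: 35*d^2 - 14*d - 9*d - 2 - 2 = 35*d^2 - 23*d - 4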